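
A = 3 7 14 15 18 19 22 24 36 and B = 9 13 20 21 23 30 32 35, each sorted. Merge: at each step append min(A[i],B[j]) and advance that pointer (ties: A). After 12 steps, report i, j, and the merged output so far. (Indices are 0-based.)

i=7, j=5, merged so far=[3, 7, 9, 13, 14, 15, 18, 19, 20, 21, 22, 23]

[i=0,j=0] A[i]=3<=B[j]=9 take 3 → i++
[i=1,j=0] A[i]=7<=B[j]=9 take 7 → i++
[i=2,j=0] A[i]=14>B[j]=9 take 9 → j++
[i=2,j=1] A[i]=14>B[j]=13 take 13 → j++
[i=2,j=2] A[i]=14<=B[j]=20 take 14 → i++
[i=3,j=2] A[i]=15<=B[j]=20 take 15 → i++
[i=4,j=2] A[i]=18<=B[j]=20 take 18 → i++
[i=5,j=2] A[i]=19<=B[j]=20 take 19 → i++
[i=6,j=2] A[i]=22>B[j]=20 take 20 → j++
[i=6,j=3] A[i]=22>B[j]=21 take 21 → j++
[i=6,j=4] A[i]=22<=B[j]=23 take 22 → i++
[i=7,j=4] A[i]=24>B[j]=23 take 23 → j++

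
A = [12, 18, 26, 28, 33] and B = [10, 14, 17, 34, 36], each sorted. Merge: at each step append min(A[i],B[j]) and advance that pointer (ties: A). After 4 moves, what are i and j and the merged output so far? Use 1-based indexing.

[i=1,j=1] A[i]=12>B[j]=10 take 10 → j++
[i=1,j=2] A[i]=12<=B[j]=14 take 12 → i++
[i=2,j=2] A[i]=18>B[j]=14 take 14 → j++
[i=2,j=3] A[i]=18>B[j]=17 take 17 → j++

i=2, j=4, merged so far=[10, 12, 14, 17]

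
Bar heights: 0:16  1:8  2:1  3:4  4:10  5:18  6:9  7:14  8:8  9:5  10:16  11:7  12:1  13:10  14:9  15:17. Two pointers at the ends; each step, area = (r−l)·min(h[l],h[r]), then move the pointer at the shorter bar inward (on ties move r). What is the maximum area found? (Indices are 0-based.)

max area = 240

[0,15] min(16,17)*15=240 best=240 * → l++
[1,15] min(8,17)*14=112 best=240 → l++
[2,15] min(1,17)*13=13 best=240 → l++
[3,15] min(4,17)*12=48 best=240 → l++
[4,15] min(10,17)*11=110 best=240 → l++
[5,15] min(18,17)*10=170 best=240 → r--
[5,14] min(18,9)*9=81 best=240 → r--
[5,13] min(18,10)*8=80 best=240 → r--
[5,12] min(18,1)*7=7 best=240 → r--
[5,11] min(18,7)*6=42 best=240 → r--
[5,10] min(18,16)*5=80 best=240 → r--
[5,9] min(18,5)*4=20 best=240 → r--
[5,8] min(18,8)*3=24 best=240 → r--
[5,7] min(18,14)*2=28 best=240 → r--
[5,6] min(18,9)*1=9 best=240 → r--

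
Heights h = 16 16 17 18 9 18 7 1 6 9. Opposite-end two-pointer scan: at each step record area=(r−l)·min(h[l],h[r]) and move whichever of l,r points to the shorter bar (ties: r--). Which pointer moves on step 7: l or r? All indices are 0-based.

l=0 r=9: min(16,9)*9=81 best=81 *, r--
l=0 r=8: min(16,6)*8=48 best=81, r--
l=0 r=7: min(16,1)*7=7 best=81, r--
l=0 r=6: min(16,7)*6=42 best=81, r--
l=0 r=5: min(16,18)*5=80 best=81, l++
l=1 r=5: min(16,18)*4=64 best=81, l++
l=2 r=5: min(17,18)*3=51 best=81, l++

l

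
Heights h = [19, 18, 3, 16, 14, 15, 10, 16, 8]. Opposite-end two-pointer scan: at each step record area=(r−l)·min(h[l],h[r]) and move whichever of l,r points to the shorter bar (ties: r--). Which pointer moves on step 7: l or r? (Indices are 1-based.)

[1,9] min(19,8)*8=64 best=64 * → r--
[1,8] min(19,16)*7=112 best=112 * → r--
[1,7] min(19,10)*6=60 best=112 → r--
[1,6] min(19,15)*5=75 best=112 → r--
[1,5] min(19,14)*4=56 best=112 → r--
[1,4] min(19,16)*3=48 best=112 → r--
[1,3] min(19,3)*2=6 best=112 → r--

r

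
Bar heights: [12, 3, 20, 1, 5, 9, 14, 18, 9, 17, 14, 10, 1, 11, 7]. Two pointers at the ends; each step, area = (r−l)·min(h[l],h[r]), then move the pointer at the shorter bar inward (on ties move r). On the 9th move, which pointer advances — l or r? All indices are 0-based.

l=0 r=14: min(12,7)*14=98 best=98 *, r--
l=0 r=13: min(12,11)*13=143 best=143 *, r--
l=0 r=12: min(12,1)*12=12 best=143, r--
l=0 r=11: min(12,10)*11=110 best=143, r--
l=0 r=10: min(12,14)*10=120 best=143, l++
l=1 r=10: min(3,14)*9=27 best=143, l++
l=2 r=10: min(20,14)*8=112 best=143, r--
l=2 r=9: min(20,17)*7=119 best=143, r--
l=2 r=8: min(20,9)*6=54 best=143, r--

r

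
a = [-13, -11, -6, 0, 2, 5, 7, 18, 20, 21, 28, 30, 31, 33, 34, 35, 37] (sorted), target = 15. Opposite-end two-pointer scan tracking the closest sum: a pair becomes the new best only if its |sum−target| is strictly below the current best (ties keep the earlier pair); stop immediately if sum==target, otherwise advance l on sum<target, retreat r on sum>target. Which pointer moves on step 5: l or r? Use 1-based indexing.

r

[1,17] -13+37=24 d=9 * → r--
[1,16] -13+35=22 d=7 * → r--
[1,15] -13+34=21 d=6 * → r--
[1,14] -13+33=20 d=5 * → r--
[1,13] -13+31=18 d=3 * → r--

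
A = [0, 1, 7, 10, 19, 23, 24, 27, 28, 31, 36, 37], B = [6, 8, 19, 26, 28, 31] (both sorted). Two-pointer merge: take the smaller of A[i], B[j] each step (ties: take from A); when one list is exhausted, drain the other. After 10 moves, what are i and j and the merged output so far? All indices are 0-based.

i=7, j=3, merged so far=[0, 1, 6, 7, 8, 10, 19, 19, 23, 24]

[i=0,j=0] A[i]=0<=B[j]=6 take 0 → i++
[i=1,j=0] A[i]=1<=B[j]=6 take 1 → i++
[i=2,j=0] A[i]=7>B[j]=6 take 6 → j++
[i=2,j=1] A[i]=7<=B[j]=8 take 7 → i++
[i=3,j=1] A[i]=10>B[j]=8 take 8 → j++
[i=3,j=2] A[i]=10<=B[j]=19 take 10 → i++
[i=4,j=2] A[i]=19<=B[j]=19 take 19 → i++
[i=5,j=2] A[i]=23>B[j]=19 take 19 → j++
[i=5,j=3] A[i]=23<=B[j]=26 take 23 → i++
[i=6,j=3] A[i]=24<=B[j]=26 take 24 → i++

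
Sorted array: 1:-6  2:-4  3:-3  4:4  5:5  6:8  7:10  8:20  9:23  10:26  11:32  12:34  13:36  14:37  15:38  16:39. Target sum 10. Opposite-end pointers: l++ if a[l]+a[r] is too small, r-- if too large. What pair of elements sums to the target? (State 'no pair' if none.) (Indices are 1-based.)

l=1 r=16: -6+39=33 >10, r--
l=1 r=15: -6+38=32 >10, r--
l=1 r=14: -6+37=31 >10, r--
l=1 r=13: -6+36=30 >10, r--
l=1 r=12: -6+34=28 >10, r--
l=1 r=11: -6+32=26 >10, r--
l=1 r=10: -6+26=20 >10, r--
l=1 r=9: -6+23=17 >10, r--
l=1 r=8: -6+20=14 >10, r--
l=1 r=7: -6+10=4 <10, l++
l=2 r=7: -4+10=6 <10, l++
l=3 r=7: -3+10=7 <10, l++
l=4 r=7: 4+10=14 >10, r--
l=4 r=6: 4+8=12 >10, r--
l=4 r=5: 4+5=9 <10, l++

no pair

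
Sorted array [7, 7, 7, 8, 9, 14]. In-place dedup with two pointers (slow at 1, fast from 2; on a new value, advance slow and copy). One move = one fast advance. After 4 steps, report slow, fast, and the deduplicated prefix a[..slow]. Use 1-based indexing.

slow=1 fast=2: a[fast]=7=a[slow] dup, fast++
slow=1 fast=3: a[fast]=7=a[slow] dup, fast++
slow=1 fast=4: a[fast]=8≠a[slow]=7 write a[2]=8, slow++,fast++
slow=2 fast=5: a[fast]=9≠a[slow]=8 write a[3]=9, slow++,fast++

slow=3, fast=6, prefix=[7, 8, 9]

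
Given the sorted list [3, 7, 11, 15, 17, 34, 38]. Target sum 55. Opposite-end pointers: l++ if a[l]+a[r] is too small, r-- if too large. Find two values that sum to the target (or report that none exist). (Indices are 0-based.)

(17, 38)

l=0 r=6: 3+38=41 <55, l++
l=1 r=6: 7+38=45 <55, l++
l=2 r=6: 11+38=49 <55, l++
l=3 r=6: 15+38=53 <55, l++
l=4 r=6: 17+38=55, found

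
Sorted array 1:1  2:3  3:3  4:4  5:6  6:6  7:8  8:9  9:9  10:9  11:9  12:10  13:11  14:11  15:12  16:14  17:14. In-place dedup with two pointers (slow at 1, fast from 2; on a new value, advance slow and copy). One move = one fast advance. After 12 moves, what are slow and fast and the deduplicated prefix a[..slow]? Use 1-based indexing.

slow=8, fast=14, prefix=[1, 3, 4, 6, 8, 9, 10, 11]

(s=1,f=2) a[fast]=3≠a[slow]=1 write a[2]=3 → slow++,fast++
(s=2,f=3) a[fast]=3=a[slow] dup → fast++
(s=2,f=4) a[fast]=4≠a[slow]=3 write a[3]=4 → slow++,fast++
(s=3,f=5) a[fast]=6≠a[slow]=4 write a[4]=6 → slow++,fast++
(s=4,f=6) a[fast]=6=a[slow] dup → fast++
(s=4,f=7) a[fast]=8≠a[slow]=6 write a[5]=8 → slow++,fast++
(s=5,f=8) a[fast]=9≠a[slow]=8 write a[6]=9 → slow++,fast++
(s=6,f=9) a[fast]=9=a[slow] dup → fast++
(s=6,f=10) a[fast]=9=a[slow] dup → fast++
(s=6,f=11) a[fast]=9=a[slow] dup → fast++
(s=6,f=12) a[fast]=10≠a[slow]=9 write a[7]=10 → slow++,fast++
(s=7,f=13) a[fast]=11≠a[slow]=10 write a[8]=11 → slow++,fast++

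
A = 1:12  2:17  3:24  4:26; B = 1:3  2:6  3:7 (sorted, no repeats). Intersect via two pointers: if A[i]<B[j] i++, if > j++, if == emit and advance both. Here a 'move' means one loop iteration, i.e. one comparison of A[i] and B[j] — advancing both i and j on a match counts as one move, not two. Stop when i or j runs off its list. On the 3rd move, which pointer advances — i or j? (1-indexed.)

j

[i=1,j=1] 12>3 → j++
[i=1,j=2] 12>6 → j++
[i=1,j=3] 12>7 → j++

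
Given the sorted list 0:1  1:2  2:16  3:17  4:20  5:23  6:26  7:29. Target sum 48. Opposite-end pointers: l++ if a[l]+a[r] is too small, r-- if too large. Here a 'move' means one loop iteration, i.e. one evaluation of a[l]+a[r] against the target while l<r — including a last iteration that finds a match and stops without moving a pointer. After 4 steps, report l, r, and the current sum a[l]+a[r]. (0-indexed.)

[0,7] 1+29=30 <48 → l++
[1,7] 2+29=31 <48 → l++
[2,7] 16+29=45 <48 → l++
[3,7] 17+29=46 <48 → l++

l=4, r=7, sum=49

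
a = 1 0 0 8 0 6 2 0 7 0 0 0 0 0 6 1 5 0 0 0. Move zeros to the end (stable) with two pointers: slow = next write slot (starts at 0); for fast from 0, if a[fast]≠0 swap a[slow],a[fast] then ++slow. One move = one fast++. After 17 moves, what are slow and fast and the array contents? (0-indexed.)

slow=8, fast=17, a=[1, 8, 6, 2, 7, 6, 1, 5, 0, 0, 0, 0, 0, 0, 0, 0, 0, 0, 0, 0]

(s=0,f=0) a[fast]=1≠0 swap→a[0]=1 → slow++,fast++
(s=1,f=1) a[fast]=0 → fast++
(s=1,f=2) a[fast]=0 → fast++
(s=1,f=3) a[fast]=8≠0 swap→a[1]=8 → slow++,fast++
(s=2,f=4) a[fast]=0 → fast++
(s=2,f=5) a[fast]=6≠0 swap→a[2]=6 → slow++,fast++
(s=3,f=6) a[fast]=2≠0 swap→a[3]=2 → slow++,fast++
(s=4,f=7) a[fast]=0 → fast++
(s=4,f=8) a[fast]=7≠0 swap→a[4]=7 → slow++,fast++
(s=5,f=9) a[fast]=0 → fast++
(s=5,f=10) a[fast]=0 → fast++
(s=5,f=11) a[fast]=0 → fast++
(s=5,f=12) a[fast]=0 → fast++
(s=5,f=13) a[fast]=0 → fast++
(s=5,f=14) a[fast]=6≠0 swap→a[5]=6 → slow++,fast++
(s=6,f=15) a[fast]=1≠0 swap→a[6]=1 → slow++,fast++
(s=7,f=16) a[fast]=5≠0 swap→a[7]=5 → slow++,fast++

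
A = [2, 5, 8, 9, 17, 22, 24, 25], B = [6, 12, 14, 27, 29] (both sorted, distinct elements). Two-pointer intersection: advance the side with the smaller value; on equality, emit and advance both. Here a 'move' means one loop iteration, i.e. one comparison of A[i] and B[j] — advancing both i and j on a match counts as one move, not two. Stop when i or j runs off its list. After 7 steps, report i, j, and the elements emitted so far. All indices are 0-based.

i=0 j=0: 2<6, i++
i=1 j=0: 5<6, i++
i=2 j=0: 8>6, j++
i=2 j=1: 8<12, i++
i=3 j=1: 9<12, i++
i=4 j=1: 17>12, j++
i=4 j=2: 17>14, j++

i=4, j=3, emitted=[]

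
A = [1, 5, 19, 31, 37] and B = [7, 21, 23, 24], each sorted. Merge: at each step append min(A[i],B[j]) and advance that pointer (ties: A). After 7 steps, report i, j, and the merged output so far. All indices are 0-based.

i=3, j=4, merged so far=[1, 5, 7, 19, 21, 23, 24]

[i=0,j=0] A[i]=1<=B[j]=7 take 1 → i++
[i=1,j=0] A[i]=5<=B[j]=7 take 5 → i++
[i=2,j=0] A[i]=19>B[j]=7 take 7 → j++
[i=2,j=1] A[i]=19<=B[j]=21 take 19 → i++
[i=3,j=1] A[i]=31>B[j]=21 take 21 → j++
[i=3,j=2] A[i]=31>B[j]=23 take 23 → j++
[i=3,j=3] A[i]=31>B[j]=24 take 24 → j++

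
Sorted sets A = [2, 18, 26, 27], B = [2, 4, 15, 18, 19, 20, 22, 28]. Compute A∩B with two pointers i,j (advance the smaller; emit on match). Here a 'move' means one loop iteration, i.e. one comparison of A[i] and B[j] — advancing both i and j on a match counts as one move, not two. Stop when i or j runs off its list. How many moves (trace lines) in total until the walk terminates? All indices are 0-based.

[i=0,j=0] 2==2 emit → i++,j++
[i=1,j=1] 18>4 → j++
[i=1,j=2] 18>15 → j++
[i=1,j=3] 18==18 emit → i++,j++
[i=2,j=4] 26>19 → j++
[i=2,j=5] 26>20 → j++
[i=2,j=6] 26>22 → j++
[i=2,j=7] 26<28 → i++
[i=3,j=7] 27<28 → i++

9 moves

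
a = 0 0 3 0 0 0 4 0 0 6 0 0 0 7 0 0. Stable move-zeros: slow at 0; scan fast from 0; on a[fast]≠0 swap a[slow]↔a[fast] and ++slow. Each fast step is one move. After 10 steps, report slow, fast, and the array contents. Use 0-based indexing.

(s=0,f=0) a[fast]=0 → fast++
(s=0,f=1) a[fast]=0 → fast++
(s=0,f=2) a[fast]=3≠0 swap→a[0]=3 → slow++,fast++
(s=1,f=3) a[fast]=0 → fast++
(s=1,f=4) a[fast]=0 → fast++
(s=1,f=5) a[fast]=0 → fast++
(s=1,f=6) a[fast]=4≠0 swap→a[1]=4 → slow++,fast++
(s=2,f=7) a[fast]=0 → fast++
(s=2,f=8) a[fast]=0 → fast++
(s=2,f=9) a[fast]=6≠0 swap→a[2]=6 → slow++,fast++

slow=3, fast=10, a=[3, 4, 6, 0, 0, 0, 0, 0, 0, 0, 0, 0, 0, 7, 0, 0]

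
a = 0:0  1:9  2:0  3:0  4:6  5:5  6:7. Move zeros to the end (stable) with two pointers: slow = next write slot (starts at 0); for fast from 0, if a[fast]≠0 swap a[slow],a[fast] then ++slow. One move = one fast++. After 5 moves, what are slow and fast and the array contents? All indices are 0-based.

(s=0,f=0) a[fast]=0 → fast++
(s=0,f=1) a[fast]=9≠0 swap→a[0]=9 → slow++,fast++
(s=1,f=2) a[fast]=0 → fast++
(s=1,f=3) a[fast]=0 → fast++
(s=1,f=4) a[fast]=6≠0 swap→a[1]=6 → slow++,fast++

slow=2, fast=5, a=[9, 6, 0, 0, 0, 5, 7]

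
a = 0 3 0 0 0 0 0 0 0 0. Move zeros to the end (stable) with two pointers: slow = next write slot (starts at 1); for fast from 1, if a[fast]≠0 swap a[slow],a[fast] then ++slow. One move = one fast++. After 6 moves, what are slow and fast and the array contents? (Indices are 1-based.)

slow=2, fast=7, a=[3, 0, 0, 0, 0, 0, 0, 0, 0, 0]

(s=1,f=1) a[fast]=0 → fast++
(s=1,f=2) a[fast]=3≠0 swap→a[1]=3 → slow++,fast++
(s=2,f=3) a[fast]=0 → fast++
(s=2,f=4) a[fast]=0 → fast++
(s=2,f=5) a[fast]=0 → fast++
(s=2,f=6) a[fast]=0 → fast++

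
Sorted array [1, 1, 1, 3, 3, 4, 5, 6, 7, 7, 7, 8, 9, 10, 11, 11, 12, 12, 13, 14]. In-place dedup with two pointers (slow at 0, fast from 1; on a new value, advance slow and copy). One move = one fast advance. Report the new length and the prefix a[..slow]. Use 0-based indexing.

length 13; prefix = [1, 3, 4, 5, 6, 7, 8, 9, 10, 11, 12, 13, 14]

(s=0,f=1) a[fast]=1=a[slow] dup → fast++
(s=0,f=2) a[fast]=1=a[slow] dup → fast++
(s=0,f=3) a[fast]=3≠a[slow]=1 write a[1]=3 → slow++,fast++
(s=1,f=4) a[fast]=3=a[slow] dup → fast++
(s=1,f=5) a[fast]=4≠a[slow]=3 write a[2]=4 → slow++,fast++
(s=2,f=6) a[fast]=5≠a[slow]=4 write a[3]=5 → slow++,fast++
(s=3,f=7) a[fast]=6≠a[slow]=5 write a[4]=6 → slow++,fast++
(s=4,f=8) a[fast]=7≠a[slow]=6 write a[5]=7 → slow++,fast++
(s=5,f=9) a[fast]=7=a[slow] dup → fast++
(s=5,f=10) a[fast]=7=a[slow] dup → fast++
(s=5,f=11) a[fast]=8≠a[slow]=7 write a[6]=8 → slow++,fast++
(s=6,f=12) a[fast]=9≠a[slow]=8 write a[7]=9 → slow++,fast++
(s=7,f=13) a[fast]=10≠a[slow]=9 write a[8]=10 → slow++,fast++
(s=8,f=14) a[fast]=11≠a[slow]=10 write a[9]=11 → slow++,fast++
(s=9,f=15) a[fast]=11=a[slow] dup → fast++
(s=9,f=16) a[fast]=12≠a[slow]=11 write a[10]=12 → slow++,fast++
(s=10,f=17) a[fast]=12=a[slow] dup → fast++
(s=10,f=18) a[fast]=13≠a[slow]=12 write a[11]=13 → slow++,fast++
(s=11,f=19) a[fast]=14≠a[slow]=13 write a[12]=14 → slow++,fast++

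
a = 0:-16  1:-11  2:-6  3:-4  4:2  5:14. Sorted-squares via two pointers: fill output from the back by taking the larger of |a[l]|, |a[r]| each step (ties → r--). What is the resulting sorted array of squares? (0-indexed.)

l=0 r=5: |-16|>|14| out[5]=256, l++
l=1 r=5: |-11|<=|14| out[4]=196, r--
l=1 r=4: |-11|>|2| out[3]=121, l++
l=2 r=4: |-6|>|2| out[2]=36, l++
l=3 r=4: |-4|>|2| out[1]=16, l++
l=4 r=4: |2|<=|2| out[0]=4, r--

[4, 16, 36, 121, 196, 256]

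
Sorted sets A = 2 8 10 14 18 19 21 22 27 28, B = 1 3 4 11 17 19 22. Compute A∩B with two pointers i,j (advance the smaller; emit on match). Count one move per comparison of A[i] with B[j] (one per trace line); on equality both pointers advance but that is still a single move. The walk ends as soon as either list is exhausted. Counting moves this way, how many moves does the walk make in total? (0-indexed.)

[i=0,j=0] 2>1 → j++
[i=0,j=1] 2<3 → i++
[i=1,j=1] 8>3 → j++
[i=1,j=2] 8>4 → j++
[i=1,j=3] 8<11 → i++
[i=2,j=3] 10<11 → i++
[i=3,j=3] 14>11 → j++
[i=3,j=4] 14<17 → i++
[i=4,j=4] 18>17 → j++
[i=4,j=5] 18<19 → i++
[i=5,j=5] 19==19 emit → i++,j++
[i=6,j=6] 21<22 → i++
[i=7,j=6] 22==22 emit → i++,j++

13 moves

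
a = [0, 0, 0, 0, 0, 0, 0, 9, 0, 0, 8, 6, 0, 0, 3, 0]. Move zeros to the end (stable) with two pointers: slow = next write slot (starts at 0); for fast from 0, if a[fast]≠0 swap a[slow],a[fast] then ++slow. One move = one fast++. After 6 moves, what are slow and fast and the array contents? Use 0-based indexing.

slow=0 fast=0: a[fast]=0, fast++
slow=0 fast=1: a[fast]=0, fast++
slow=0 fast=2: a[fast]=0, fast++
slow=0 fast=3: a[fast]=0, fast++
slow=0 fast=4: a[fast]=0, fast++
slow=0 fast=5: a[fast]=0, fast++

slow=0, fast=6, a=[0, 0, 0, 0, 0, 0, 0, 9, 0, 0, 8, 6, 0, 0, 3, 0]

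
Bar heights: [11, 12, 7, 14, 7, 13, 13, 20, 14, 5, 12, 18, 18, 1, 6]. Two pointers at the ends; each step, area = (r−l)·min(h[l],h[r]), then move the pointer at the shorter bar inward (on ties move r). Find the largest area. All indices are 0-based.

[0,14] min(11,6)*14=84 best=84 * → r--
[0,13] min(11,1)*13=13 best=84 → r--
[0,12] min(11,18)*12=132 best=132 * → l++
[1,12] min(12,18)*11=132 best=132 → l++
[2,12] min(7,18)*10=70 best=132 → l++
[3,12] min(14,18)*9=126 best=132 → l++
[4,12] min(7,18)*8=56 best=132 → l++
[5,12] min(13,18)*7=91 best=132 → l++
[6,12] min(13,18)*6=78 best=132 → l++
[7,12] min(20,18)*5=90 best=132 → r--
[7,11] min(20,18)*4=72 best=132 → r--
[7,10] min(20,12)*3=36 best=132 → r--
[7,9] min(20,5)*2=10 best=132 → r--
[7,8] min(20,14)*1=14 best=132 → r--

max area = 132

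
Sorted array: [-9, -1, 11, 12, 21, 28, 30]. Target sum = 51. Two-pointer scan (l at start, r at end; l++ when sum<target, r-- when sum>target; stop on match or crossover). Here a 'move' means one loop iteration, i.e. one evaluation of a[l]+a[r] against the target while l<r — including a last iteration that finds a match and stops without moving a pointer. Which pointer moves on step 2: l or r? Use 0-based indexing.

l=0 r=6: -9+30=21 <51, l++
l=1 r=6: -1+30=29 <51, l++

l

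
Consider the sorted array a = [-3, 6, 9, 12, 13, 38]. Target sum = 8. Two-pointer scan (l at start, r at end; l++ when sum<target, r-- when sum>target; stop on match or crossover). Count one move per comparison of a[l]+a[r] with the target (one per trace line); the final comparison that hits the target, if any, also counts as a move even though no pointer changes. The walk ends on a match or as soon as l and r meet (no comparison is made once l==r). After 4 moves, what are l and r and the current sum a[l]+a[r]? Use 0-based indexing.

[0,5] -3+38=35 >8 → r--
[0,4] -3+13=10 >8 → r--
[0,3] -3+12=9 >8 → r--
[0,2] -3+9=6 <8 → l++

l=1, r=2, sum=15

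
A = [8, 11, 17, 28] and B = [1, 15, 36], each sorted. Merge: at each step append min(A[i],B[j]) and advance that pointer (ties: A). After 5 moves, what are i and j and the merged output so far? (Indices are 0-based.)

i=3, j=2, merged so far=[1, 8, 11, 15, 17]

i=0 j=0: A[i]=8>B[j]=1 take 1, j++
i=0 j=1: A[i]=8<=B[j]=15 take 8, i++
i=1 j=1: A[i]=11<=B[j]=15 take 11, i++
i=2 j=1: A[i]=17>B[j]=15 take 15, j++
i=2 j=2: A[i]=17<=B[j]=36 take 17, i++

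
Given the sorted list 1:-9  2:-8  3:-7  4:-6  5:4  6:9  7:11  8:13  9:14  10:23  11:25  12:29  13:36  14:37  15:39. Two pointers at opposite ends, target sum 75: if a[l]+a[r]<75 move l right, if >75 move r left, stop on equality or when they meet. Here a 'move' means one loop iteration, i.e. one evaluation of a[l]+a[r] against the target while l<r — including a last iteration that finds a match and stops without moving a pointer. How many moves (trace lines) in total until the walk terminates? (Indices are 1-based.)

l=1 r=15: -9+39=30 <75, l++
l=2 r=15: -8+39=31 <75, l++
l=3 r=15: -7+39=32 <75, l++
l=4 r=15: -6+39=33 <75, l++
l=5 r=15: 4+39=43 <75, l++
l=6 r=15: 9+39=48 <75, l++
l=7 r=15: 11+39=50 <75, l++
l=8 r=15: 13+39=52 <75, l++
l=9 r=15: 14+39=53 <75, l++
l=10 r=15: 23+39=62 <75, l++
l=11 r=15: 25+39=64 <75, l++
l=12 r=15: 29+39=68 <75, l++
l=13 r=15: 36+39=75, found

13 moves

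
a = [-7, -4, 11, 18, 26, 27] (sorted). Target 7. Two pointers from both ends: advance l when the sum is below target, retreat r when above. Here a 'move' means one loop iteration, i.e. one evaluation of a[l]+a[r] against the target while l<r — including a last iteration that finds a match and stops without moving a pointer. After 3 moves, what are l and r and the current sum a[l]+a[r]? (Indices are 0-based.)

l=0 r=5: -7+27=20 >7, r--
l=0 r=4: -7+26=19 >7, r--
l=0 r=3: -7+18=11 >7, r--

l=0, r=2, sum=4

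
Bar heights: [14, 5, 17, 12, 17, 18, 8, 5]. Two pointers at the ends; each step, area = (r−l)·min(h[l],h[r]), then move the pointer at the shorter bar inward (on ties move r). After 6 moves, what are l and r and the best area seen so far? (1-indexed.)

l=5, r=6, best area=70

l=1 r=8: min(14,5)*7=35 best=35 *, r--
l=1 r=7: min(14,8)*6=48 best=48 *, r--
l=1 r=6: min(14,18)*5=70 best=70 *, l++
l=2 r=6: min(5,18)*4=20 best=70, l++
l=3 r=6: min(17,18)*3=51 best=70, l++
l=4 r=6: min(12,18)*2=24 best=70, l++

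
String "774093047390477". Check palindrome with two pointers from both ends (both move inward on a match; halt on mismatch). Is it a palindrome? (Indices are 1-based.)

[1,15] '7'=='7' → l++,r--
[2,14] '7'=='7' → l++,r--
[3,13] '4'=='4' → l++,r--
[4,12] '0'=='0' → l++,r--
[5,11] '9'=='9' → l++,r--
[6,10] '3'=='3' → l++,r--
[7,9] '0'!='7' → stop

not a palindrome (mismatch at 7,9)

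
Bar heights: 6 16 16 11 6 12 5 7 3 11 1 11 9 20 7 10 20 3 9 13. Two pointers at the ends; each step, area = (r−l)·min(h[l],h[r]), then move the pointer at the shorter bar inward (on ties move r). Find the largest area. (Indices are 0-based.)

max area = 240

l=0 r=19: min(6,13)*19=114 best=114 *, l++
l=1 r=19: min(16,13)*18=234 best=234 *, r--
l=1 r=18: min(16,9)*17=153 best=234, r--
l=1 r=17: min(16,3)*16=48 best=234, r--
l=1 r=16: min(16,20)*15=240 best=240 *, l++
l=2 r=16: min(16,20)*14=224 best=240, l++
l=3 r=16: min(11,20)*13=143 best=240, l++
l=4 r=16: min(6,20)*12=72 best=240, l++
l=5 r=16: min(12,20)*11=132 best=240, l++
l=6 r=16: min(5,20)*10=50 best=240, l++
l=7 r=16: min(7,20)*9=63 best=240, l++
l=8 r=16: min(3,20)*8=24 best=240, l++
l=9 r=16: min(11,20)*7=77 best=240, l++
l=10 r=16: min(1,20)*6=6 best=240, l++
l=11 r=16: min(11,20)*5=55 best=240, l++
l=12 r=16: min(9,20)*4=36 best=240, l++
l=13 r=16: min(20,20)*3=60 best=240, r--
l=13 r=15: min(20,10)*2=20 best=240, r--
l=13 r=14: min(20,7)*1=7 best=240, r--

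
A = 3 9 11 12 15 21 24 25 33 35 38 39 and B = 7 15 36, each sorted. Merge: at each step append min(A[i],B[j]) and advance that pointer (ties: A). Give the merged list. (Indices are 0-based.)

i=0 j=0: A[i]=3<=B[j]=7 take 3, i++
i=1 j=0: A[i]=9>B[j]=7 take 7, j++
i=1 j=1: A[i]=9<=B[j]=15 take 9, i++
i=2 j=1: A[i]=11<=B[j]=15 take 11, i++
i=3 j=1: A[i]=12<=B[j]=15 take 12, i++
i=4 j=1: A[i]=15<=B[j]=15 take 15, i++
i=5 j=1: A[i]=21>B[j]=15 take 15, j++
i=5 j=2: A[i]=21<=B[j]=36 take 21, i++
i=6 j=2: A[i]=24<=B[j]=36 take 24, i++
i=7 j=2: A[i]=25<=B[j]=36 take 25, i++
i=8 j=2: A[i]=33<=B[j]=36 take 33, i++
i=9 j=2: A[i]=35<=B[j]=36 take 35, i++
i=10 j=2: A[i]=38>B[j]=36 take 36, j++
i=10 j=3: B done, take A[i]=38, i++
i=11 j=3: B done, take A[i]=39, i++

[3, 7, 9, 11, 12, 15, 15, 21, 24, 25, 33, 35, 36, 38, 39]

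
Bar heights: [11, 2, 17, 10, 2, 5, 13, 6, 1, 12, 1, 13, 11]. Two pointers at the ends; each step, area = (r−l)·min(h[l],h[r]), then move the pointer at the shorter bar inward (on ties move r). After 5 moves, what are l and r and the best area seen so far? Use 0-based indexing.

l=0 r=12: min(11,11)*12=132 best=132 *, r--
l=0 r=11: min(11,13)*11=121 best=132, l++
l=1 r=11: min(2,13)*10=20 best=132, l++
l=2 r=11: min(17,13)*9=117 best=132, r--
l=2 r=10: min(17,1)*8=8 best=132, r--

l=2, r=9, best area=132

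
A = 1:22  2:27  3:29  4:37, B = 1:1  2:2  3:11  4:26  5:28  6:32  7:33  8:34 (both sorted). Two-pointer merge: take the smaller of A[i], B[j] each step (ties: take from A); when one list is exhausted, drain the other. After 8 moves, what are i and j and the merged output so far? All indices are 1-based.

[i=1,j=1] A[i]=22>B[j]=1 take 1 → j++
[i=1,j=2] A[i]=22>B[j]=2 take 2 → j++
[i=1,j=3] A[i]=22>B[j]=11 take 11 → j++
[i=1,j=4] A[i]=22<=B[j]=26 take 22 → i++
[i=2,j=4] A[i]=27>B[j]=26 take 26 → j++
[i=2,j=5] A[i]=27<=B[j]=28 take 27 → i++
[i=3,j=5] A[i]=29>B[j]=28 take 28 → j++
[i=3,j=6] A[i]=29<=B[j]=32 take 29 → i++

i=4, j=6, merged so far=[1, 2, 11, 22, 26, 27, 28, 29]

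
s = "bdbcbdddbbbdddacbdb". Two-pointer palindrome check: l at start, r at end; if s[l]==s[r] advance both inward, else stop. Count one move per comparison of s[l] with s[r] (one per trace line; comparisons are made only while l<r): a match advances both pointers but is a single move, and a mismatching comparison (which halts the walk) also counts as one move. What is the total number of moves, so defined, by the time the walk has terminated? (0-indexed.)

5 moves

[0,18] 'b'=='b' → l++,r--
[1,17] 'd'=='d' → l++,r--
[2,16] 'b'=='b' → l++,r--
[3,15] 'c'=='c' → l++,r--
[4,14] 'b'!='a' → stop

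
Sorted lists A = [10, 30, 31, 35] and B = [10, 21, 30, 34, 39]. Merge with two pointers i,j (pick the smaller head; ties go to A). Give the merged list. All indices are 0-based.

[i=0,j=0] A[i]=10<=B[j]=10 take 10 → i++
[i=1,j=0] A[i]=30>B[j]=10 take 10 → j++
[i=1,j=1] A[i]=30>B[j]=21 take 21 → j++
[i=1,j=2] A[i]=30<=B[j]=30 take 30 → i++
[i=2,j=2] A[i]=31>B[j]=30 take 30 → j++
[i=2,j=3] A[i]=31<=B[j]=34 take 31 → i++
[i=3,j=3] A[i]=35>B[j]=34 take 34 → j++
[i=3,j=4] A[i]=35<=B[j]=39 take 35 → i++
[i=4,j=4] A done, take B[j]=39 → j++

[10, 10, 21, 30, 30, 31, 34, 35, 39]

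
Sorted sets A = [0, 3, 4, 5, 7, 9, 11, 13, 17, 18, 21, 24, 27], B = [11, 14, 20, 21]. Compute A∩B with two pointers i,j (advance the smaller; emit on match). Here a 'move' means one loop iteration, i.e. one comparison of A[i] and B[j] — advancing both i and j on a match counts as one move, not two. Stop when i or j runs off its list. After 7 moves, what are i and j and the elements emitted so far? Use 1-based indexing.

i=8, j=2, emitted=[11]

i=1 j=1: 0<11, i++
i=2 j=1: 3<11, i++
i=3 j=1: 4<11, i++
i=4 j=1: 5<11, i++
i=5 j=1: 7<11, i++
i=6 j=1: 9<11, i++
i=7 j=1: 11==11 emit, i++,j++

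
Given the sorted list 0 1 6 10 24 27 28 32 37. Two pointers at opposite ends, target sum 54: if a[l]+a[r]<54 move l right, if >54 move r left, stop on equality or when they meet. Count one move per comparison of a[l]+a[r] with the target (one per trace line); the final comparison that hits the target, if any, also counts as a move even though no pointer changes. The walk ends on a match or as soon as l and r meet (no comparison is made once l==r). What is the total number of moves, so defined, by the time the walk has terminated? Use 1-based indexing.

8 moves

l=1 r=9: 0+37=37 <54, l++
l=2 r=9: 1+37=38 <54, l++
l=3 r=9: 6+37=43 <54, l++
l=4 r=9: 10+37=47 <54, l++
l=5 r=9: 24+37=61 >54, r--
l=5 r=8: 24+32=56 >54, r--
l=5 r=7: 24+28=52 <54, l++
l=6 r=7: 27+28=55 >54, r--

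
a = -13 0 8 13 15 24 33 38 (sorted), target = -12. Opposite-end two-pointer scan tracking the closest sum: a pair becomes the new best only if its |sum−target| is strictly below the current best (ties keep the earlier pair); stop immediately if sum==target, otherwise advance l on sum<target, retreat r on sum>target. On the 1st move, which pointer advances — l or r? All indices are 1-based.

[1,8] -13+38=25 d=37 * → r--

r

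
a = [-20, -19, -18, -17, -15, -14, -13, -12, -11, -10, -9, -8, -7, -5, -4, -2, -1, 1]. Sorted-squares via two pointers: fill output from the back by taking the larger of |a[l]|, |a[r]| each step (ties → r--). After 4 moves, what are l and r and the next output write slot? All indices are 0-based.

l=0 r=17: |-20|>|1| out[17]=400, l++
l=1 r=17: |-19|>|1| out[16]=361, l++
l=2 r=17: |-18|>|1| out[15]=324, l++
l=3 r=17: |-17|>|1| out[14]=289, l++

l=4, r=17, next write slot=13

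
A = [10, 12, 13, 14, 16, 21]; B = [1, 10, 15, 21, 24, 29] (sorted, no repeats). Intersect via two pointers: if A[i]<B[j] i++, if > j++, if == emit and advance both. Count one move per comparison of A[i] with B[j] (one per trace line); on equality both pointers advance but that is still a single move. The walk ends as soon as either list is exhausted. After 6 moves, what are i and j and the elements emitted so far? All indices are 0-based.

i=4, j=3, emitted=[10]

[i=0,j=0] 10>1 → j++
[i=0,j=1] 10==10 emit → i++,j++
[i=1,j=2] 12<15 → i++
[i=2,j=2] 13<15 → i++
[i=3,j=2] 14<15 → i++
[i=4,j=2] 16>15 → j++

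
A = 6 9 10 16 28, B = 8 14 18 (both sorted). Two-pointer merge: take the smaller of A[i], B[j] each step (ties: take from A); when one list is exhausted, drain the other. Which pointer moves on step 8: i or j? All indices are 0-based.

i

i=0 j=0: A[i]=6<=B[j]=8 take 6, i++
i=1 j=0: A[i]=9>B[j]=8 take 8, j++
i=1 j=1: A[i]=9<=B[j]=14 take 9, i++
i=2 j=1: A[i]=10<=B[j]=14 take 10, i++
i=3 j=1: A[i]=16>B[j]=14 take 14, j++
i=3 j=2: A[i]=16<=B[j]=18 take 16, i++
i=4 j=2: A[i]=28>B[j]=18 take 18, j++
i=4 j=3: B done, take A[i]=28, i++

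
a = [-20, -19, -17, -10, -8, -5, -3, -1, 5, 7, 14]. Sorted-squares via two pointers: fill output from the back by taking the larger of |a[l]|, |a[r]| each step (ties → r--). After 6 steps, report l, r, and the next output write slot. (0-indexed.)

[0,10] |-20|>|14| out[10]=400 → l++
[1,10] |-19|>|14| out[9]=361 → l++
[2,10] |-17|>|14| out[8]=289 → l++
[3,10] |-10|<=|14| out[7]=196 → r--
[3,9] |-10|>|7| out[6]=100 → l++
[4,9] |-8|>|7| out[5]=64 → l++

l=5, r=9, next write slot=4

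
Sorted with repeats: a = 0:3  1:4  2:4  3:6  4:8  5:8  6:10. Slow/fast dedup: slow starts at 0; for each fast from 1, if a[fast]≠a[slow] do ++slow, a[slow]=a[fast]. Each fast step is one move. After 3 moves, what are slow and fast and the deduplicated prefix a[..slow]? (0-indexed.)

slow=0 fast=1: a[fast]=4≠a[slow]=3 write a[1]=4, slow++,fast++
slow=1 fast=2: a[fast]=4=a[slow] dup, fast++
slow=1 fast=3: a[fast]=6≠a[slow]=4 write a[2]=6, slow++,fast++

slow=2, fast=4, prefix=[3, 4, 6]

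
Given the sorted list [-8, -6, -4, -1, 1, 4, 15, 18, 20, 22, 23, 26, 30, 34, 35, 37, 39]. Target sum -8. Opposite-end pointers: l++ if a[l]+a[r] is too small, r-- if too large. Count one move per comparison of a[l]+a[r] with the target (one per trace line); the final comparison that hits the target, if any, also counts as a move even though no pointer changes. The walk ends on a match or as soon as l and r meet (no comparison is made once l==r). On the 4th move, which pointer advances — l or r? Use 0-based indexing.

r

l=0 r=16: -8+39=31 >-8, r--
l=0 r=15: -8+37=29 >-8, r--
l=0 r=14: -8+35=27 >-8, r--
l=0 r=13: -8+34=26 >-8, r--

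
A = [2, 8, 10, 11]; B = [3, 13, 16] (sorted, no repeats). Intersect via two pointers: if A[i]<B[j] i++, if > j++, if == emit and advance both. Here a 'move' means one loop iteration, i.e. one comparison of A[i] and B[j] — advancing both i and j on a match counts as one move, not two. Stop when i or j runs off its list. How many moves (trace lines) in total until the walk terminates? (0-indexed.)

[i=0,j=0] 2<3 → i++
[i=1,j=0] 8>3 → j++
[i=1,j=1] 8<13 → i++
[i=2,j=1] 10<13 → i++
[i=3,j=1] 11<13 → i++

5 moves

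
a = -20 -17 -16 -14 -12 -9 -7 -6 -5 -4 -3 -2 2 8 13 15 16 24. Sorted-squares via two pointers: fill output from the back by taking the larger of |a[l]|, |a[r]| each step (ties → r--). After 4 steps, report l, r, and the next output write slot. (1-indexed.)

[1,18] |-20|<=|24| out[18]=576 → r--
[1,17] |-20|>|16| out[17]=400 → l++
[2,17] |-17|>|16| out[16]=289 → l++
[3,17] |-16|<=|16| out[15]=256 → r--

l=3, r=16, next write slot=14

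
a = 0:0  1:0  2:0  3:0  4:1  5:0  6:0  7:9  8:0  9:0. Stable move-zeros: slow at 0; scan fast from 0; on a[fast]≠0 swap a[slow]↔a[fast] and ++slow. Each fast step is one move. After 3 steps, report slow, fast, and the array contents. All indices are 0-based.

slow=0, fast=3, a=[0, 0, 0, 0, 1, 0, 0, 9, 0, 0]

slow=0 fast=0: a[fast]=0, fast++
slow=0 fast=1: a[fast]=0, fast++
slow=0 fast=2: a[fast]=0, fast++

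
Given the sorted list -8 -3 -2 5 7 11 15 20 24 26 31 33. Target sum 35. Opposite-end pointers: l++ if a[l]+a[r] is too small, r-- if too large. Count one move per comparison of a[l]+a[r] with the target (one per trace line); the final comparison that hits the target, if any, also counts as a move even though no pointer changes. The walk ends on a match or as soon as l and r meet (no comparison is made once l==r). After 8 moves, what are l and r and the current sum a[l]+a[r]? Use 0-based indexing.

l=5, r=8, sum=35

l=0 r=11: -8+33=25 <35, l++
l=1 r=11: -3+33=30 <35, l++
l=2 r=11: -2+33=31 <35, l++
l=3 r=11: 5+33=38 >35, r--
l=3 r=10: 5+31=36 >35, r--
l=3 r=9: 5+26=31 <35, l++
l=4 r=9: 7+26=33 <35, l++
l=5 r=9: 11+26=37 >35, r--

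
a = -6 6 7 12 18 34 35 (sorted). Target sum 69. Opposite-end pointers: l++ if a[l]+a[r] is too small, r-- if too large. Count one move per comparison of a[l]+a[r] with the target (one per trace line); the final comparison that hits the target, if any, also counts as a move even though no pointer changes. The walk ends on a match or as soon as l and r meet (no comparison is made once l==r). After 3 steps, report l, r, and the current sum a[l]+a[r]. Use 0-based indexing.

l=3, r=6, sum=47

[0,6] -6+35=29 <69 → l++
[1,6] 6+35=41 <69 → l++
[2,6] 7+35=42 <69 → l++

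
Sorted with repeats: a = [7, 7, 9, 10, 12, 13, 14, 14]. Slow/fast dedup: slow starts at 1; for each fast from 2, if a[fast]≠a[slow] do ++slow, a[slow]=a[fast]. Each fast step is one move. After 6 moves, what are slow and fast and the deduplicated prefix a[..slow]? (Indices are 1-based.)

slow=1 fast=2: a[fast]=7=a[slow] dup, fast++
slow=1 fast=3: a[fast]=9≠a[slow]=7 write a[2]=9, slow++,fast++
slow=2 fast=4: a[fast]=10≠a[slow]=9 write a[3]=10, slow++,fast++
slow=3 fast=5: a[fast]=12≠a[slow]=10 write a[4]=12, slow++,fast++
slow=4 fast=6: a[fast]=13≠a[slow]=12 write a[5]=13, slow++,fast++
slow=5 fast=7: a[fast]=14≠a[slow]=13 write a[6]=14, slow++,fast++

slow=6, fast=8, prefix=[7, 9, 10, 12, 13, 14]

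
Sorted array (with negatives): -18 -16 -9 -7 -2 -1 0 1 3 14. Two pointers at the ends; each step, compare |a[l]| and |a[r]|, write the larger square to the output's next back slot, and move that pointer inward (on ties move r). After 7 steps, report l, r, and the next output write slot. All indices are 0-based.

l=5, r=7, next write slot=2

l=0 r=9: |-18|>|14| out[9]=324, l++
l=1 r=9: |-16|>|14| out[8]=256, l++
l=2 r=9: |-9|<=|14| out[7]=196, r--
l=2 r=8: |-9|>|3| out[6]=81, l++
l=3 r=8: |-7|>|3| out[5]=49, l++
l=4 r=8: |-2|<=|3| out[4]=9, r--
l=4 r=7: |-2|>|1| out[3]=4, l++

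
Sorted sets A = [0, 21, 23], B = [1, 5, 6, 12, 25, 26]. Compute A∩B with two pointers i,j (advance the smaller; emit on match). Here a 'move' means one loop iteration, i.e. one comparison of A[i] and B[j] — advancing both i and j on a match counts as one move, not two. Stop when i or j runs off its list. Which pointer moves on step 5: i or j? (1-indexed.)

i=1 j=1: 0<1, i++
i=2 j=1: 21>1, j++
i=2 j=2: 21>5, j++
i=2 j=3: 21>6, j++
i=2 j=4: 21>12, j++

j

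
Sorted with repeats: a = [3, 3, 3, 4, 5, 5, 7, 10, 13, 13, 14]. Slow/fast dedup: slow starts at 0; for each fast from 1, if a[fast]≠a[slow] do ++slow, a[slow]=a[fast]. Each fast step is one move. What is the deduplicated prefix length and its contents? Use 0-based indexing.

(s=0,f=1) a[fast]=3=a[slow] dup → fast++
(s=0,f=2) a[fast]=3=a[slow] dup → fast++
(s=0,f=3) a[fast]=4≠a[slow]=3 write a[1]=4 → slow++,fast++
(s=1,f=4) a[fast]=5≠a[slow]=4 write a[2]=5 → slow++,fast++
(s=2,f=5) a[fast]=5=a[slow] dup → fast++
(s=2,f=6) a[fast]=7≠a[slow]=5 write a[3]=7 → slow++,fast++
(s=3,f=7) a[fast]=10≠a[slow]=7 write a[4]=10 → slow++,fast++
(s=4,f=8) a[fast]=13≠a[slow]=10 write a[5]=13 → slow++,fast++
(s=5,f=9) a[fast]=13=a[slow] dup → fast++
(s=5,f=10) a[fast]=14≠a[slow]=13 write a[6]=14 → slow++,fast++

length 7; prefix = [3, 4, 5, 7, 10, 13, 14]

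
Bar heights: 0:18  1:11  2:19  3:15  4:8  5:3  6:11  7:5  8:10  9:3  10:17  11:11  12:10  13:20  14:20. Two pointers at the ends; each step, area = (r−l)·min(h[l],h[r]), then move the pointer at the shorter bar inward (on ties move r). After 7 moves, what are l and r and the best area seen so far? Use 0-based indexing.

l=7, r=14, best area=252

l=0 r=14: min(18,20)*14=252 best=252 *, l++
l=1 r=14: min(11,20)*13=143 best=252, l++
l=2 r=14: min(19,20)*12=228 best=252, l++
l=3 r=14: min(15,20)*11=165 best=252, l++
l=4 r=14: min(8,20)*10=80 best=252, l++
l=5 r=14: min(3,20)*9=27 best=252, l++
l=6 r=14: min(11,20)*8=88 best=252, l++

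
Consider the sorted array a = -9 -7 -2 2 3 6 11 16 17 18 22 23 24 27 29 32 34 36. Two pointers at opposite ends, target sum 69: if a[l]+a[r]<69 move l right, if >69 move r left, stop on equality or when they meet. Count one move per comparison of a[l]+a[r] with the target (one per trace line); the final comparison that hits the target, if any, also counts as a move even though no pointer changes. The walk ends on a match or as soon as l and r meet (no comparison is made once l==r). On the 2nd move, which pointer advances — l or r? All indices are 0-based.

l

l=0 r=17: -9+36=27 <69, l++
l=1 r=17: -7+36=29 <69, l++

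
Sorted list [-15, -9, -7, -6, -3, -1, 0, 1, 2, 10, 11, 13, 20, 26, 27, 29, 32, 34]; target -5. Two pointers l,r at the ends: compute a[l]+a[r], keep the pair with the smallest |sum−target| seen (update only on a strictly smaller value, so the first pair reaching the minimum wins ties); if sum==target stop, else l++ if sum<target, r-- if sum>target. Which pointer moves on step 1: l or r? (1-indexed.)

r

[1,18] -15+34=19 d=24 * → r--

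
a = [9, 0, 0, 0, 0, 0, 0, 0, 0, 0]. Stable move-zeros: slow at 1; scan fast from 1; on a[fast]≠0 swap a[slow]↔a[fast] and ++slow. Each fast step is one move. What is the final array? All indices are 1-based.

slow=1 fast=1: a[fast]=9≠0 swap→a[1]=9, slow++,fast++
slow=2 fast=2: a[fast]=0, fast++
slow=2 fast=3: a[fast]=0, fast++
slow=2 fast=4: a[fast]=0, fast++
slow=2 fast=5: a[fast]=0, fast++
slow=2 fast=6: a[fast]=0, fast++
slow=2 fast=7: a[fast]=0, fast++
slow=2 fast=8: a[fast]=0, fast++
slow=2 fast=9: a[fast]=0, fast++
slow=2 fast=10: a[fast]=0, fast++

[9, 0, 0, 0, 0, 0, 0, 0, 0, 0]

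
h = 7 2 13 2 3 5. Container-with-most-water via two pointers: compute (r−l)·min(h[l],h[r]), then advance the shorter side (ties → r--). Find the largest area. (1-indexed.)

max area = 25

[1,6] min(7,5)*5=25 best=25 * → r--
[1,5] min(7,3)*4=12 best=25 → r--
[1,4] min(7,2)*3=6 best=25 → r--
[1,3] min(7,13)*2=14 best=25 → l++
[2,3] min(2,13)*1=2 best=25 → l++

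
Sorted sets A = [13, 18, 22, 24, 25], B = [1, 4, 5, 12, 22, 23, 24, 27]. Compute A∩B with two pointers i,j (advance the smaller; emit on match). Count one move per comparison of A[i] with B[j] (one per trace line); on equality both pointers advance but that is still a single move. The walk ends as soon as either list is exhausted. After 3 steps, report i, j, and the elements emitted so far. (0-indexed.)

i=0, j=3, emitted=[]

[i=0,j=0] 13>1 → j++
[i=0,j=1] 13>4 → j++
[i=0,j=2] 13>5 → j++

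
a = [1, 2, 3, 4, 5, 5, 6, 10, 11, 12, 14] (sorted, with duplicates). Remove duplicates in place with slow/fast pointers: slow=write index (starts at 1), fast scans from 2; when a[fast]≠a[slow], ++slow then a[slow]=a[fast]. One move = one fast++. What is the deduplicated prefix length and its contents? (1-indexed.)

(s=1,f=2) a[fast]=2≠a[slow]=1 write a[2]=2 → slow++,fast++
(s=2,f=3) a[fast]=3≠a[slow]=2 write a[3]=3 → slow++,fast++
(s=3,f=4) a[fast]=4≠a[slow]=3 write a[4]=4 → slow++,fast++
(s=4,f=5) a[fast]=5≠a[slow]=4 write a[5]=5 → slow++,fast++
(s=5,f=6) a[fast]=5=a[slow] dup → fast++
(s=5,f=7) a[fast]=6≠a[slow]=5 write a[6]=6 → slow++,fast++
(s=6,f=8) a[fast]=10≠a[slow]=6 write a[7]=10 → slow++,fast++
(s=7,f=9) a[fast]=11≠a[slow]=10 write a[8]=11 → slow++,fast++
(s=8,f=10) a[fast]=12≠a[slow]=11 write a[9]=12 → slow++,fast++
(s=9,f=11) a[fast]=14≠a[slow]=12 write a[10]=14 → slow++,fast++

length 10; prefix = [1, 2, 3, 4, 5, 6, 10, 11, 12, 14]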